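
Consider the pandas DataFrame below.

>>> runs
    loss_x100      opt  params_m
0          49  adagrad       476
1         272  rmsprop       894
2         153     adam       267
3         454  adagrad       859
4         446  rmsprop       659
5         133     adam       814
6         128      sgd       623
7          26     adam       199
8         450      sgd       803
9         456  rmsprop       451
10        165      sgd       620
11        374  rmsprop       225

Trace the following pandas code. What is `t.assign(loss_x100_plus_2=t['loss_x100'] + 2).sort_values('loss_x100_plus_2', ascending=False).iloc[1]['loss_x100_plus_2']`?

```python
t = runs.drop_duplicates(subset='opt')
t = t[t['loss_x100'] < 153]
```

drop duplicate opt (keep=first):
   loss_x100      opt  params_m
0         49  adagrad       476
1        272  rmsprop       894
2        153     adam       267
6        128      sgd       623
filter rows where loss_x100 < 153:
   loss_x100      opt  params_m
0         49  adagrad       476
6        128      sgd       623
add column loss_x100_plus_2 = t['loss_x100'] + 2:
   loss_x100      opt  params_m  loss_x100_plus_2
0         49  adagrad       476                51
6        128      sgd       623               130
sort by loss_x100_plus_2 descending:
   loss_x100      opt  params_m  loss_x100_plus_2
6        128      sgd       623               130
0         49  adagrad       476                51

51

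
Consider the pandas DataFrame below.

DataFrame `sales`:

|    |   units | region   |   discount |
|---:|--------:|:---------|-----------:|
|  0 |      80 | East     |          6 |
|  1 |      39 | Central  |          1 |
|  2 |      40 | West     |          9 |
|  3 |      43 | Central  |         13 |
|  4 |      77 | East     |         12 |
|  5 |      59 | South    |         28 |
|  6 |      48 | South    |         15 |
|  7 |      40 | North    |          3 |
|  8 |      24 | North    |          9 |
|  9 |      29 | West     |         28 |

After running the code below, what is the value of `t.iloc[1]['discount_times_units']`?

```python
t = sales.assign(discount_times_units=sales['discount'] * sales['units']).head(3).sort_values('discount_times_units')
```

360

add column discount_times_units = sales['discount'] * sales['units']:
   units   region  discount  discount_times_units
0     80     East         6                   480
1     39  Central         1                    39
2     40     West         9                   360
3     43  Central        13                   559
4     77     East        12                   924
5     59    South        28                  1652
6     48    South        15                   720
7     40    North         3                   120
8     24    North         9                   216
9     29     West        28                   812
take first 3 rows:
   units   region  discount  discount_times_units
0     80     East         6                   480
1     39  Central         1                    39
2     40     West         9                   360
sort by discount_times_units:
   units   region  discount  discount_times_units
1     39  Central         1                    39
2     40     West         9                   360
0     80     East         6                   480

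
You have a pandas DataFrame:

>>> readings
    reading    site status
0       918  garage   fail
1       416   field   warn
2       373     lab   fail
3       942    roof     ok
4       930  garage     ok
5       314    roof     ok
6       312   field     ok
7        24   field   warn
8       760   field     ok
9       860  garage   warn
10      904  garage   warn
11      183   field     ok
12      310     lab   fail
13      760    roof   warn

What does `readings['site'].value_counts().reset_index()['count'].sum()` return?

value_counts of site:
site
field     5
garage    4
roof      3
lab       2
Name: count, dtype: int64
reset_index():
     site  count
0   field      5
1  garage      4
2    roof      3
3     lab      2
Hence 14.

14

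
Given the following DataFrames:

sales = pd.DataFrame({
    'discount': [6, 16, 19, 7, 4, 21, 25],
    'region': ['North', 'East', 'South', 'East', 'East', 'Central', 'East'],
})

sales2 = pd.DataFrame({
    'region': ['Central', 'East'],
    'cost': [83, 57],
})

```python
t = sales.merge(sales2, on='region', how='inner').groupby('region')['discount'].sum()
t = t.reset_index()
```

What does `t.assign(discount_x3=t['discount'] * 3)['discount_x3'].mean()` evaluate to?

merge on 'region' (how='inner') → 5 rows:
   discount   region  cost
0        16     East    57
1         7     East    57
2         4     East    57
3        21  Central    83
4        25     East    57
group by region, sum of discount:
region
Central    21
East       52
Name: discount, dtype: int64
reset_index():
    region  discount
0  Central        21
1     East        52
add column discount_x3 = t['discount'] * 3:
    region  discount  discount_x3
0  Central        21           63
1     East        52          156
The mean of column 'discount_x3' is 109.5.

109.5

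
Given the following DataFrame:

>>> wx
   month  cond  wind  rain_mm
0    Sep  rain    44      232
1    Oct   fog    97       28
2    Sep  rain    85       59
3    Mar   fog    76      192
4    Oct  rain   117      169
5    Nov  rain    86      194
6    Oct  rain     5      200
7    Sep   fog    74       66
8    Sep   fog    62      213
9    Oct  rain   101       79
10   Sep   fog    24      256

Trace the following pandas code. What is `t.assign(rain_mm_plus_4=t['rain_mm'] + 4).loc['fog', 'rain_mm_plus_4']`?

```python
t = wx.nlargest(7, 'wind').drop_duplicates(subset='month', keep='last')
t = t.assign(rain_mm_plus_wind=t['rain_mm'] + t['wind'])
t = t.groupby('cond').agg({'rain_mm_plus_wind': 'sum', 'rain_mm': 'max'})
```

take 7 rows with largest wind:
  month  cond  wind  rain_mm
4   Oct  rain   117      169
9   Oct  rain   101       79
1   Oct   fog    97       28
5   Nov  rain    86      194
2   Sep  rain    85       59
3   Mar   fog    76      192
7   Sep   fog    74       66
drop duplicate month (keep=last):
  month  cond  wind  rain_mm
1   Oct   fog    97       28
5   Nov  rain    86      194
3   Mar   fog    76      192
7   Sep   fog    74       66
add column rain_mm_plus_wind = t['rain_mm'] + t['wind']:
  month  cond  wind  rain_mm  rain_mm_plus_wind
1   Oct   fog    97       28                125
5   Nov  rain    86      194                280
3   Mar   fog    76      192                268
7   Sep   fog    74       66                140
group by cond: sum(rain_mm_plus_wind), max(rain_mm):
      rain_mm_plus_wind  rain_mm
cond                            
fog                 533      192
rain                280      194
add column rain_mm_plus_4 = t['rain_mm'] + 4:
      rain_mm_plus_wind  rain_mm  rain_mm_plus_4
cond                                            
fog                 533      192             196
rain                280      194             198
So loc['fog', 'rain_mm_plus_4'] = 196.

196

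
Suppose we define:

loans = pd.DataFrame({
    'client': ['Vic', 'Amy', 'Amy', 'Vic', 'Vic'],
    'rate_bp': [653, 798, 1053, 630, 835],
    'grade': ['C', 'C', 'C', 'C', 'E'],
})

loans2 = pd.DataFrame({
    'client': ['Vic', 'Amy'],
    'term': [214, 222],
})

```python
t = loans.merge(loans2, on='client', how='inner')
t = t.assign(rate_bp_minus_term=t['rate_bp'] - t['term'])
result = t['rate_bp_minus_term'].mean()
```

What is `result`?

merge on 'client' (how='inner') → 5 rows:
  client  rate_bp grade  term
0    Vic      653     C   214
1    Amy      798     C   222
2    Amy     1053     C   222
3    Vic      630     C   214
4    Vic      835     E   214
add column rate_bp_minus_term = t['rate_bp'] - t['term']:
  client  rate_bp grade  term  rate_bp_minus_term
0    Vic      653     C   214                 439
1    Amy      798     C   222                 576
2    Amy     1053     C   222                 831
3    Vic      630     C   214                 416
4    Vic      835     E   214                 621
Hence 576.6.

576.6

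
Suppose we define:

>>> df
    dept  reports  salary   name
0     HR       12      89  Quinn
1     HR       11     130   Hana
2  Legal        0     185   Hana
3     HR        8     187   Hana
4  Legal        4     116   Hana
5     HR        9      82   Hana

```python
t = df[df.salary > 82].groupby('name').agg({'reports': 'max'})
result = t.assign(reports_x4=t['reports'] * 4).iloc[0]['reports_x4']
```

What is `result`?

44

filter rows where salary > 82:
    dept  reports  salary   name
0     HR       12      89  Quinn
1     HR       11     130   Hana
2  Legal        0     185   Hana
3     HR        8     187   Hana
4  Legal        4     116   Hana
group by name, max of reports:
       reports
name          
Hana        11
Quinn       12
add column reports_x4 = t['reports'] * 4:
       reports  reports_x4
name                      
Hana        11          44
Quinn       12          48
Finally, value at position 0, column 'reports_x4' = 44.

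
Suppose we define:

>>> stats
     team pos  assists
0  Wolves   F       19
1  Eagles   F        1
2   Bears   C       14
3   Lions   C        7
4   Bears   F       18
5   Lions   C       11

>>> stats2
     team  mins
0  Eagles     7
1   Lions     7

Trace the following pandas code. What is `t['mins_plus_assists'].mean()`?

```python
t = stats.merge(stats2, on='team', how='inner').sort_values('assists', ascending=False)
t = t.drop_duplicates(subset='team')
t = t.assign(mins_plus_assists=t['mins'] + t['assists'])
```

merge on 'team' (how='inner') → 3 rows:
     team pos  assists  mins
0  Eagles   F        1     7
1   Lions   C        7     7
2   Lions   C       11     7
sort by assists descending:
     team pos  assists  mins
2   Lions   C       11     7
1   Lions   C        7     7
0  Eagles   F        1     7
drop duplicate team (keep=first):
     team pos  assists  mins
2   Lions   C       11     7
0  Eagles   F        1     7
add column mins_plus_assists = t['mins'] + t['assists']:
     team pos  assists  mins  mins_plus_assists
2   Lions   C       11     7                 18
0  Eagles   F        1     7                  8
mean of column 'mins_plus_assists' → 13.0

13.0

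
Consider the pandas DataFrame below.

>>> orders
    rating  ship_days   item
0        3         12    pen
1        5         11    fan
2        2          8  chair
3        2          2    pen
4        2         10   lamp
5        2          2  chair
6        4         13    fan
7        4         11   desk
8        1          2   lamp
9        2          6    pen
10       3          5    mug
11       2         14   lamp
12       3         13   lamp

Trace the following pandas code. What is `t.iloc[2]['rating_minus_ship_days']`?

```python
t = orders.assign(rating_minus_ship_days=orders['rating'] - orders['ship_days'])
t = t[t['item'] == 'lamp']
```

-12

add column rating_minus_ship_days = orders['rating'] - orders['ship_days']:
    rating  ship_days   item  rating_minus_ship_days
0        3         12    pen                      -9
1        5         11    fan                      -6
2        2          8  chair                      -6
3        2          2    pen                       0
4        2         10   lamp                      -8
5        2          2  chair                       0
6        4         13    fan                      -9
7        4         11   desk                      -7
8        1          2   lamp                      -1
9        2          6    pen                      -4
10       3          5    mug                      -2
11       2         14   lamp                     -12
12       3         13   lamp                     -10
filter rows where item == 'lamp':
    rating  ship_days  item  rating_minus_ship_days
4        2         10  lamp                      -8
8        1          2  lamp                      -1
11       2         14  lamp                     -12
12       3         13  lamp                     -10
Finally, value at position 2, column 'rating_minus_ship_days' = -12.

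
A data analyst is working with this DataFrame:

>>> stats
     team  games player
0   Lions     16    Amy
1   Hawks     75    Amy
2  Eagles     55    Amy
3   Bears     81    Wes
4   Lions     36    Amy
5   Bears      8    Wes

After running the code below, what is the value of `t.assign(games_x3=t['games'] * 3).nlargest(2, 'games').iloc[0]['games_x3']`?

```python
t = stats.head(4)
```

243

take first 4 rows:
     team  games player
0   Lions     16    Amy
1   Hawks     75    Amy
2  Eagles     55    Amy
3   Bears     81    Wes
add column games_x3 = t['games'] * 3:
     team  games player  games_x3
0   Lions     16    Amy        48
1   Hawks     75    Amy       225
2  Eagles     55    Amy       165
3   Bears     81    Wes       243
take 2 rows with largest games:
    team  games player  games_x3
3  Bears     81    Wes       243
1  Hawks     75    Amy       225
The value at position 0, column 'games_x3' is 243.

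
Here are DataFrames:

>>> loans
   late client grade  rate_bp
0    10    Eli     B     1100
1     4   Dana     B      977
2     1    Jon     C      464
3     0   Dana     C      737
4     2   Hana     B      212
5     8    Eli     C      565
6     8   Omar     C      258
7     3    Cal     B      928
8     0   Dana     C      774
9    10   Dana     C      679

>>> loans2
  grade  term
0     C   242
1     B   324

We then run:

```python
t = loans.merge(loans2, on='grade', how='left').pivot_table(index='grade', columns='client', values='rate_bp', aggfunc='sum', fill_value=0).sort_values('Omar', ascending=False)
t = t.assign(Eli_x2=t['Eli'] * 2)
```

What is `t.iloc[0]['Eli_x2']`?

merge on 'grade' (how='left') → 10 rows:
   late client grade  rate_bp  term
0    10    Eli     B     1100   324
1     4   Dana     B      977   324
2     1    Jon     C      464   242
3     0   Dana     C      737   242
4     2   Hana     B      212   324
5     8    Eli     C      565   242
6     8   Omar     C      258   242
7     3    Cal     B      928   324
8     0   Dana     C      774   242
9    10   Dana     C      679   242
pivot: rows=grade, cols=client, sum(rate_bp):
client  Cal  Dana   Eli  Hana  Jon  Omar
grade                                   
B       928   977  1100   212    0     0
C         0  2190   565     0  464   258
sort by Omar descending:
client  Cal  Dana   Eli  Hana  Jon  Omar
grade                                   
C         0  2190   565     0  464   258
B       928   977  1100   212    0     0
add column Eli_x2 = t['Eli'] * 2:
client  Cal  Dana   Eli  Hana  Jon  Omar  Eli_x2
grade                                           
C         0  2190   565     0  464   258    1130
B       928   977  1100   212    0     0    2200
Finally, value at position 0, column 'Eli_x2' = 1130.

1130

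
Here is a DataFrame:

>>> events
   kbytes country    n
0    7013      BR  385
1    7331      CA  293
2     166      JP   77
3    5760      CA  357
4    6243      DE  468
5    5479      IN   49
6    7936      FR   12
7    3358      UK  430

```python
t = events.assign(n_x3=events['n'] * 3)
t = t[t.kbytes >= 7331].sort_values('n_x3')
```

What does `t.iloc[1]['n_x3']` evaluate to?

add column n_x3 = events['n'] * 3:
   kbytes country    n  n_x3
0    7013      BR  385  1155
1    7331      CA  293   879
2     166      JP   77   231
3    5760      CA  357  1071
4    6243      DE  468  1404
5    5479      IN   49   147
6    7936      FR   12    36
7    3358      UK  430  1290
filter rows where kbytes >= 7331:
   kbytes country    n  n_x3
1    7331      CA  293   879
6    7936      FR   12    36
sort by n_x3:
   kbytes country    n  n_x3
6    7936      FR   12    36
1    7331      CA  293   879
Hence 879.

879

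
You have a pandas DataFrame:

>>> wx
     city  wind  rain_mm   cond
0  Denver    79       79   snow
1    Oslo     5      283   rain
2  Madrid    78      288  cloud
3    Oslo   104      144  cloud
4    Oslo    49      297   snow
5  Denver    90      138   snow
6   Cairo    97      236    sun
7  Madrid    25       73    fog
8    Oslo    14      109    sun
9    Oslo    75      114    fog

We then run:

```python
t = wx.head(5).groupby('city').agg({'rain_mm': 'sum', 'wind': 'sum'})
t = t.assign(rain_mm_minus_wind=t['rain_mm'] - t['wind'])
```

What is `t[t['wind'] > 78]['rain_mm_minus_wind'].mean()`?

take first 5 rows:
     city  wind  rain_mm   cond
0  Denver    79       79   snow
1    Oslo     5      283   rain
2  Madrid    78      288  cloud
3    Oslo   104      144  cloud
4    Oslo    49      297   snow
group by city: sum(rain_mm), sum(wind):
        rain_mm  wind
city                 
Denver       79    79
Madrid      288    78
Oslo        724   158
add column rain_mm_minus_wind = t['rain_mm'] - t['wind']:
        rain_mm  wind  rain_mm_minus_wind
city                                     
Denver       79    79                   0
Madrid      288    78                 210
Oslo        724   158                 566
filter rows where wind > 78:
        rain_mm  wind  rain_mm_minus_wind
city                                     
Denver       79    79                   0
Oslo        724   158                 566
Reading off the mean of column 'rain_mm_minus_wind', we get 283.0.

283.0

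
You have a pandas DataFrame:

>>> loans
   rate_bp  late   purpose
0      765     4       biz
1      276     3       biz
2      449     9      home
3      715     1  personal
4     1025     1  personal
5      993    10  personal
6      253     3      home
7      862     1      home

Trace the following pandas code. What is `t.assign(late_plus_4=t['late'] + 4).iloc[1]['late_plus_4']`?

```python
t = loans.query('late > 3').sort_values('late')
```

13

filter rows where late > 3:
   rate_bp  late   purpose
0      765     4       biz
2      449     9      home
5      993    10  personal
sort by late:
   rate_bp  late   purpose
0      765     4       biz
2      449     9      home
5      993    10  personal
add column late_plus_4 = t['late'] + 4:
   rate_bp  late   purpose  late_plus_4
0      765     4       biz            8
2      449     9      home           13
5      993    10  personal           14
Then the value at position 1, column 'late_plus_4': 13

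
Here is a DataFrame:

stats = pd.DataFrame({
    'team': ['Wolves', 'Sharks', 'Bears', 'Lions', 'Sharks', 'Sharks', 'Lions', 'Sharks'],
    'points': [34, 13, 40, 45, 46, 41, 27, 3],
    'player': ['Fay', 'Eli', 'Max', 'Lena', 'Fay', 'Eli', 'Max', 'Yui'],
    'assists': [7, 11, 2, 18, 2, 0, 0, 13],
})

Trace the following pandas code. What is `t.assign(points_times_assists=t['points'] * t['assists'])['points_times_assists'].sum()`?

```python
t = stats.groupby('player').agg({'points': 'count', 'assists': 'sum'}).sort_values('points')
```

75

group by player: count(points), sum(assists):
        points  assists
player                 
Eli          2       11
Fay          2        9
Lena         1       18
Max          2        2
Yui          1       13
sort by points:
        points  assists
player                 
Lena         1       18
Yui          1       13
Eli          2       11
Fay          2        9
Max          2        2
add column points_times_assists = t['points'] * t['assists']:
        points  assists  points_times_assists
player                                       
Lena         1       18                    18
Yui          1       13                    13
Eli          2       11                    22
Fay          2        9                    18
Max          2        2                     4
Reading off the sum of column 'points_times_assists', we get 75.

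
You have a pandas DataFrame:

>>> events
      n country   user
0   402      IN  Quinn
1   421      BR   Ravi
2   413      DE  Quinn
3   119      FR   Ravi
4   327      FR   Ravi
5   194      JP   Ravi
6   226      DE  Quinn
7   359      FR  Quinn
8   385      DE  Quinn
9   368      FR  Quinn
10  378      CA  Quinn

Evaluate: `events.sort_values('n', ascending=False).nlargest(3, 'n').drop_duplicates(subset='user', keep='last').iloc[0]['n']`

sort by n descending:
      n country   user
1   421      BR   Ravi
2   413      DE  Quinn
0   402      IN  Quinn
8   385      DE  Quinn
10  378      CA  Quinn
9   368      FR  Quinn
7   359      FR  Quinn
4   327      FR   Ravi
6   226      DE  Quinn
5   194      JP   Ravi
3   119      FR   Ravi
take 3 rows with largest n:
     n country   user
1  421      BR   Ravi
2  413      DE  Quinn
0  402      IN  Quinn
drop duplicate user (keep=last):
     n country   user
1  421      BR   Ravi
0  402      IN  Quinn
value at position 0, column 'n' → 421

421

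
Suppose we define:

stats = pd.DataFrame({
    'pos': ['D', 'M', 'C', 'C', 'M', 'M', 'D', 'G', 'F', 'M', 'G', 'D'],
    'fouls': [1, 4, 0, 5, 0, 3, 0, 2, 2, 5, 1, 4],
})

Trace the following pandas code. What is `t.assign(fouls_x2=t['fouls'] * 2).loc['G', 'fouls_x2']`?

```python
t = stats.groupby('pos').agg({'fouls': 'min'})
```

group by pos, min of fouls:
     fouls
pos       
C        0
D        0
F        2
G        1
M        0
add column fouls_x2 = t['fouls'] * 2:
     fouls  fouls_x2
pos                 
C        0         0
D        0         0
F        2         4
G        1         2
M        0         0

2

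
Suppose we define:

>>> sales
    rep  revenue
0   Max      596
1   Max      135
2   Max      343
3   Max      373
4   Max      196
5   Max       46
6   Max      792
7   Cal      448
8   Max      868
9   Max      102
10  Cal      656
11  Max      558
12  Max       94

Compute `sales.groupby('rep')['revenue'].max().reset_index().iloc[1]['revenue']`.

868

group by rep, max of revenue:
rep
Cal    656
Max    868
Name: revenue, dtype: int64
reset_index():
   rep  revenue
0  Cal      656
1  Max      868
Taking the value at position 1, column 'revenue' gives 868.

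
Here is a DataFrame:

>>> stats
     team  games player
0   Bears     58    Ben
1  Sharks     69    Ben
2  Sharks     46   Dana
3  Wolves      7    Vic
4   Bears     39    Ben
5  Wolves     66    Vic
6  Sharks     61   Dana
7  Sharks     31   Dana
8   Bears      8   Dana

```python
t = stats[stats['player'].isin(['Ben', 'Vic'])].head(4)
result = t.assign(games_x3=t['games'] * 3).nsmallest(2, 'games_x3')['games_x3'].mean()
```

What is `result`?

69.0

filter rows where player in ['Ben', 'Vic']:
     team  games player
0   Bears     58    Ben
1  Sharks     69    Ben
3  Wolves      7    Vic
4   Bears     39    Ben
5  Wolves     66    Vic
take first 4 rows:
     team  games player
0   Bears     58    Ben
1  Sharks     69    Ben
3  Wolves      7    Vic
4   Bears     39    Ben
add column games_x3 = t['games'] * 3:
     team  games player  games_x3
0   Bears     58    Ben       174
1  Sharks     69    Ben       207
3  Wolves      7    Vic        21
4   Bears     39    Ben       117
take 2 rows with smallest games_x3:
     team  games player  games_x3
3  Wolves      7    Vic        21
4   Bears     39    Ben       117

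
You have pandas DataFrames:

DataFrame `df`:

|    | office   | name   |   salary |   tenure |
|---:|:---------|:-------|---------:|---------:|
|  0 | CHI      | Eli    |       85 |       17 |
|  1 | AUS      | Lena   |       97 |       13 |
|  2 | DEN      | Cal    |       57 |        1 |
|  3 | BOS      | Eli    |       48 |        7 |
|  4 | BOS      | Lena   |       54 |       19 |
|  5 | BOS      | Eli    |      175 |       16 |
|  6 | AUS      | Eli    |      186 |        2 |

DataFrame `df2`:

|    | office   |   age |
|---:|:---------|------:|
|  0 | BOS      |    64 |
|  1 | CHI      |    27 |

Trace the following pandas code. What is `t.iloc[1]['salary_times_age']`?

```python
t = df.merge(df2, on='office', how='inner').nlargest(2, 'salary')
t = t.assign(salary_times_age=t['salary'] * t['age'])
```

merge on 'office' (how='inner') → 4 rows:
  office  name  salary  tenure  age
0    CHI   Eli      85      17   27
1    BOS   Eli      48       7   64
2    BOS  Lena      54      19   64
3    BOS   Eli     175      16   64
take 2 rows with largest salary:
  office name  salary  tenure  age
3    BOS  Eli     175      16   64
0    CHI  Eli      85      17   27
add column salary_times_age = t['salary'] * t['age']:
  office name  salary  tenure  age  salary_times_age
3    BOS  Eli     175      16   64             11200
0    CHI  Eli      85      17   27              2295
Finally, value at position 1, column 'salary_times_age' = 2295.

2295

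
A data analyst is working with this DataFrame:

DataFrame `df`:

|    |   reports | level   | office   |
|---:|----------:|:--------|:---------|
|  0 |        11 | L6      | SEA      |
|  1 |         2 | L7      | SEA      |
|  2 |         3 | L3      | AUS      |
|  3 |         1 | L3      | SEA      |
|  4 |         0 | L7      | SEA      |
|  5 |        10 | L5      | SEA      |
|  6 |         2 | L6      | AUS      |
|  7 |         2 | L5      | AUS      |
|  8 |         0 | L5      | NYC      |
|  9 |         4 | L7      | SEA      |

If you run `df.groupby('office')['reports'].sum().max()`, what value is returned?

group by office, sum of reports:
office
AUS     7
NYC     0
SEA    28
Name: reports, dtype: int64
The max of the resulting series is 28.

28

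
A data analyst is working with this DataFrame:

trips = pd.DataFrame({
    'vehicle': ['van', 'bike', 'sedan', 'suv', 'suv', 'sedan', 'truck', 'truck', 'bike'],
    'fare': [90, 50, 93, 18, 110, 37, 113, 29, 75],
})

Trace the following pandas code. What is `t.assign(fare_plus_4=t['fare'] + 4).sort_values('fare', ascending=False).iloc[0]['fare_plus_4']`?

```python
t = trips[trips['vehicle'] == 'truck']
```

117

filter rows where vehicle == 'truck':
  vehicle  fare
6   truck   113
7   truck    29
add column fare_plus_4 = t['fare'] + 4:
  vehicle  fare  fare_plus_4
6   truck   113          117
7   truck    29           33
sort by fare descending:
  vehicle  fare  fare_plus_4
6   truck   113          117
7   truck    29           33
Taking the value at position 0, column 'fare_plus_4' gives 117.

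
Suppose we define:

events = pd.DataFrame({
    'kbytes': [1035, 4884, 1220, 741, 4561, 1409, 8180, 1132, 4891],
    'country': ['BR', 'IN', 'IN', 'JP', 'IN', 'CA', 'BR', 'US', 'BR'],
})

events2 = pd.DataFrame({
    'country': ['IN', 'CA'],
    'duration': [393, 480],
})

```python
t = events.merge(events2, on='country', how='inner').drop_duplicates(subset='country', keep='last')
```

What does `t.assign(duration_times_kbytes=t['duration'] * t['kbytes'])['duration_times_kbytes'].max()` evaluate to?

1792473

merge on 'country' (how='inner') → 4 rows:
   kbytes country  duration
0    4884      IN       393
1    1220      IN       393
2    4561      IN       393
3    1409      CA       480
drop duplicate country (keep=last):
   kbytes country  duration
2    4561      IN       393
3    1409      CA       480
add column duration_times_kbytes = t['duration'] * t['kbytes']:
   kbytes country  duration  duration_times_kbytes
2    4561      IN       393                1792473
3    1409      CA       480                 676320
Reading off the max of column 'duration_times_kbytes', we get 1792473.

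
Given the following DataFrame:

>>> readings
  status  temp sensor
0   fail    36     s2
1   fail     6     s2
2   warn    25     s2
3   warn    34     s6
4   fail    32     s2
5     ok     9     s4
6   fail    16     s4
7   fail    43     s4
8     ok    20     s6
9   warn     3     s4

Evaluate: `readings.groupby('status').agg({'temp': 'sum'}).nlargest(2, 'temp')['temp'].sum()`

group by status, sum of temp:
        temp
status      
fail     133
ok        29
warn      62
take 2 rows with largest temp:
        temp
status      
fail     133
warn      62

195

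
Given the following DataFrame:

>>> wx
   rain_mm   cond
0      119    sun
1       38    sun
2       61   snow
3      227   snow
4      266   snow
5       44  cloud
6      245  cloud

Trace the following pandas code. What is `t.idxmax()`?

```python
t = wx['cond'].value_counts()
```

value_counts of cond:
cond
snow     3
sun      2
cloud    2
Name: count, dtype: int64
So idxmax() = snow.

snow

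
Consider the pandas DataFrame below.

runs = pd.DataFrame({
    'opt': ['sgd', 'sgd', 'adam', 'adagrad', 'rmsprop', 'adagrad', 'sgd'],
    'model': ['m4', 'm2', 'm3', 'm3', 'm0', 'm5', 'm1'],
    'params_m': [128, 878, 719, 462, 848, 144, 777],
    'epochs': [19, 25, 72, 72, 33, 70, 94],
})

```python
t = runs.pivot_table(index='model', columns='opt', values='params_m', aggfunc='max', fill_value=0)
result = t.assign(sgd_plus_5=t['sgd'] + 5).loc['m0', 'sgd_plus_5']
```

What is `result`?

pivot: rows=model, cols=opt, max(params_m):
opt    adagrad  adam  rmsprop  sgd
model                             
m0           0     0      848    0
m1           0     0        0  777
m2           0     0        0  878
m3         462   719        0    0
m4           0     0        0  128
m5         144     0        0    0
add column sgd_plus_5 = t['sgd'] + 5:
opt    adagrad  adam  rmsprop  sgd  sgd_plus_5
model                                         
m0           0     0      848    0           5
m1           0     0        0  777         782
m2           0     0        0  878         883
m3         462   719        0    0           5
m4           0     0        0  128         133
m5         144     0        0    0           5

5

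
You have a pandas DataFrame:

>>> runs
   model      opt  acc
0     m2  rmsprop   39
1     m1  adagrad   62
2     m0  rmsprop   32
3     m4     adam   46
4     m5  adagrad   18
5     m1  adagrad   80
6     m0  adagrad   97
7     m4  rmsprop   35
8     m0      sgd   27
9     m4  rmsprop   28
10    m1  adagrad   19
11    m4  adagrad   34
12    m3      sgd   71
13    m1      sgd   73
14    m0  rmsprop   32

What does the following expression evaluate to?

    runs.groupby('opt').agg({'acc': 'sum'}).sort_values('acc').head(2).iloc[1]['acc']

166

group by opt, sum of acc:
         acc
opt         
adagrad  310
adam      46
rmsprop  166
sgd      171
sort by acc:
         acc
opt         
adam      46
rmsprop  166
sgd      171
adagrad  310
take first 2 rows:
         acc
opt         
adam      46
rmsprop  166
Taking the value at position 1, column 'acc' gives 166.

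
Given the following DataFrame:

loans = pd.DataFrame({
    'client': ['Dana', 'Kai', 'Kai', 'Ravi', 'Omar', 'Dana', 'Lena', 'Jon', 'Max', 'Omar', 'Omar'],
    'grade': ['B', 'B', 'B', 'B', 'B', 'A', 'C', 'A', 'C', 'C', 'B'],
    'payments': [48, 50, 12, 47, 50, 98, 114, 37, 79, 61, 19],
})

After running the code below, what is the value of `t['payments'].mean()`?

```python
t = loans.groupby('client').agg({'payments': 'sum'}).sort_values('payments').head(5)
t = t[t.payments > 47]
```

85.0

group by client, sum of payments:
        payments
client          
Dana         146
Jon           37
Kai           62
Lena         114
Max           79
Omar         130
Ravi          47
sort by payments:
        payments
client          
Jon           37
Ravi          47
Kai           62
Max           79
Lena         114
Omar         130
Dana         146
take first 5 rows:
        payments
client          
Jon           37
Ravi          47
Kai           62
Max           79
Lena         114
filter rows where payments > 47:
        payments
client          
Kai           62
Max           79
Lena         114
The mean of column 'payments' is 85.0.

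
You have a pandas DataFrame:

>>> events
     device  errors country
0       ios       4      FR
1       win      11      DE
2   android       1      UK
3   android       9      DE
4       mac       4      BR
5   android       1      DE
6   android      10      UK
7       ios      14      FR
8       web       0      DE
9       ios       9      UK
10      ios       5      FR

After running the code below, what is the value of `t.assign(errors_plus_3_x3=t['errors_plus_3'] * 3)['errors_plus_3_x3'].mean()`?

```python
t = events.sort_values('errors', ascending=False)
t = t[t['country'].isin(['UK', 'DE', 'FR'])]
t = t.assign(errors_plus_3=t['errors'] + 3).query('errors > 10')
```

46.5

sort by errors descending:
     device  errors country
7       ios      14      FR
1       win      11      DE
6   android      10      UK
3   android       9      DE
9       ios       9      UK
10      ios       5      FR
0       ios       4      FR
4       mac       4      BR
2   android       1      UK
5   android       1      DE
8       web       0      DE
filter rows where country in ['UK', 'DE', 'FR']:
     device  errors country
7       ios      14      FR
1       win      11      DE
6   android      10      UK
3   android       9      DE
9       ios       9      UK
10      ios       5      FR
0       ios       4      FR
2   android       1      UK
5   android       1      DE
8       web       0      DE
add column errors_plus_3 = t['errors'] + 3:
     device  errors country  errors_plus_3
7       ios      14      FR             17
1       win      11      DE             14
6   android      10      UK             13
3   android       9      DE             12
9       ios       9      UK             12
10      ios       5      FR              8
0       ios       4      FR              7
2   android       1      UK              4
5   android       1      DE              4
8       web       0      DE              3
filter rows where errors > 10:
  device  errors country  errors_plus_3
7    ios      14      FR             17
1    win      11      DE             14
add column errors_plus_3_x3 = t['errors_plus_3'] * 3:
  device  errors country  errors_plus_3  errors_plus_3_x3
7    ios      14      FR             17                51
1    win      11      DE             14                42
Reading off the mean of column 'errors_plus_3_x3', we get 46.5.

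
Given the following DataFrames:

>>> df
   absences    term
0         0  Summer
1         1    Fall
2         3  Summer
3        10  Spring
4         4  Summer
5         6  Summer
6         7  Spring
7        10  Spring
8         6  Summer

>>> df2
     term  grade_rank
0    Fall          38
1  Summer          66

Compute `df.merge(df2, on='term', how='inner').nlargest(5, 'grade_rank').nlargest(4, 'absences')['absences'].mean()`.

4.75

merge on 'term' (how='inner') → 6 rows:
   absences    term  grade_rank
0         0  Summer          66
1         1    Fall          38
2         3  Summer          66
3         4  Summer          66
4         6  Summer          66
5         6  Summer          66
take 5 rows with largest grade_rank:
   absences    term  grade_rank
0         0  Summer          66
2         3  Summer          66
3         4  Summer          66
4         6  Summer          66
5         6  Summer          66
take 4 rows with largest absences:
   absences    term  grade_rank
4         6  Summer          66
5         6  Summer          66
3         4  Summer          66
2         3  Summer          66
The mean of column 'absences' is 4.75.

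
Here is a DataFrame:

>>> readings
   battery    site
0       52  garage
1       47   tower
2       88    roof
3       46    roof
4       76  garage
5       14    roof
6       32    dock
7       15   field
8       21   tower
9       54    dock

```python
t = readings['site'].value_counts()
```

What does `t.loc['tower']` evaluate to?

value_counts of site:
site
roof      3
garage    2
tower     2
dock      2
field     1
Name: count, dtype: int64
Taking the value at index 'tower' gives 2.

2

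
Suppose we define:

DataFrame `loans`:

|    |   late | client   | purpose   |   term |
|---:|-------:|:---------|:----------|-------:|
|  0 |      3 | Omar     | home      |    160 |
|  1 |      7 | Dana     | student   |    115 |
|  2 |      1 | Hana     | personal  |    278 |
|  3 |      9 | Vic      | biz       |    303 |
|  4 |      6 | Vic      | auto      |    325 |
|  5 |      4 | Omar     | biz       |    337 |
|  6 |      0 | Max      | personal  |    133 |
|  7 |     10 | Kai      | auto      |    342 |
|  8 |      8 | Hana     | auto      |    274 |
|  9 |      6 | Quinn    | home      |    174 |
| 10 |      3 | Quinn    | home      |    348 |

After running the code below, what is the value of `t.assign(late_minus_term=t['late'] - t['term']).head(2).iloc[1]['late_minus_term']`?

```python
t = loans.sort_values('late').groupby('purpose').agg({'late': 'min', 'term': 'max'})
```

-333

sort by late:
    late client   purpose  term
6      0    Max  personal   133
2      1   Hana  personal   278
0      3   Omar      home   160
10     3  Quinn      home   348
5      4   Omar       biz   337
4      6    Vic      auto   325
9      6  Quinn      home   174
1      7   Dana   student   115
8      8   Hana      auto   274
3      9    Vic       biz   303
7     10    Kai      auto   342
group by purpose: min(late), max(term):
          late  term
purpose             
auto         6   342
biz          4   337
home         3   348
personal     0   278
student      7   115
add column late_minus_term = t['late'] - t['term']:
          late  term  late_minus_term
purpose                              
auto         6   342             -336
biz          4   337             -333
home         3   348             -345
personal     0   278             -278
student      7   115             -108
take first 2 rows:
         late  term  late_minus_term
purpose                             
auto        6   342             -336
biz         4   337             -333
value at position 1, column 'late_minus_term' → -333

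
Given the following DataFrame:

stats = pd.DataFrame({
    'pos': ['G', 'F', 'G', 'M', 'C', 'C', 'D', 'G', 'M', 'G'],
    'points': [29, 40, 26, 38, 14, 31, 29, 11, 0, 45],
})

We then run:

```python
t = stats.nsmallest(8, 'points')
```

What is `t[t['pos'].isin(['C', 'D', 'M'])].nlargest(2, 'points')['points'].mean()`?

34.5

take 8 rows with smallest points:
  pos  points
8   M       0
7   G      11
4   C      14
2   G      26
0   G      29
6   D      29
5   C      31
3   M      38
filter rows where pos in ['C', 'D', 'M']:
  pos  points
8   M       0
4   C      14
6   D      29
5   C      31
3   M      38
take 2 rows with largest points:
  pos  points
3   M      38
5   C      31
Hence 34.5.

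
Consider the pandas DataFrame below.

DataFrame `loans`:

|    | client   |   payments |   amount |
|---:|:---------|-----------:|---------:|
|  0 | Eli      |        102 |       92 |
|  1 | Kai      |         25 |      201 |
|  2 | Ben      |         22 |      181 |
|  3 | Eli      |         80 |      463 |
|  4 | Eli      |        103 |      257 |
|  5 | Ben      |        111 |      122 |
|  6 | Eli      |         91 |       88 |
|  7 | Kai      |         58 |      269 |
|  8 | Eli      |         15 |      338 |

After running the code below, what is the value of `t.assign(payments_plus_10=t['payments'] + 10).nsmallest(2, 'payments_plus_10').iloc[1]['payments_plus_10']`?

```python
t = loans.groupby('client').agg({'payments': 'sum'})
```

143

group by client, sum of payments:
        payments
client          
Ben          133
Eli          391
Kai           83
add column payments_plus_10 = t['payments'] + 10:
        payments  payments_plus_10
client                            
Ben          133               143
Eli          391               401
Kai           83                93
take 2 rows with smallest payments_plus_10:
        payments  payments_plus_10
client                            
Kai           83                93
Ben          133               143
Hence 143.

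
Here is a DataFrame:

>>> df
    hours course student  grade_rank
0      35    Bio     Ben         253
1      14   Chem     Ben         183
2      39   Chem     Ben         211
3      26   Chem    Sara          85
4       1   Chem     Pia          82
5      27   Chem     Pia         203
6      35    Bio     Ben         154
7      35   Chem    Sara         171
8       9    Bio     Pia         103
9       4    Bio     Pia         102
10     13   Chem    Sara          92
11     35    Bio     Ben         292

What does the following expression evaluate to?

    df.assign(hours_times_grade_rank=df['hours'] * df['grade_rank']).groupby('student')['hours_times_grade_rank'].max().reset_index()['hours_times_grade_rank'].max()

10220

add column hours_times_grade_rank = df['hours'] * df['grade_rank']:
    hours course student  grade_rank  hours_times_grade_rank
0      35    Bio     Ben         253                    8855
1      14   Chem     Ben         183                    2562
2      39   Chem     Ben         211                    8229
3      26   Chem    Sara          85                    2210
4       1   Chem     Pia          82                      82
5      27   Chem     Pia         203                    5481
6      35    Bio     Ben         154                    5390
7      35   Chem    Sara         171                    5985
8       9    Bio     Pia         103                     927
9       4    Bio     Pia         102                     408
10     13   Chem    Sara          92                    1196
11     35    Bio     Ben         292                   10220
group by student, max of hours_times_grade_rank:
student
Ben     10220
Pia      5481
Sara     5985
Name: hours_times_grade_rank, dtype: int64
reset_index():
  student  hours_times_grade_rank
0     Ben                   10220
1     Pia                    5481
2    Sara                    5985
Finally, max of column 'hours_times_grade_rank' = 10220.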